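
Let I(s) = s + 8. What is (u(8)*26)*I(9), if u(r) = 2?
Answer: 884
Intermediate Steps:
I(s) = 8 + s
(u(8)*26)*I(9) = (2*26)*(8 + 9) = 52*17 = 884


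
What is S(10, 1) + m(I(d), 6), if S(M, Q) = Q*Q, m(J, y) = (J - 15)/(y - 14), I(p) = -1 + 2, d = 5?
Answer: 11/4 ≈ 2.7500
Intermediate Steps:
I(p) = 1
m(J, y) = (-15 + J)/(-14 + y)
S(M, Q) = Q²
S(10, 1) + m(I(d), 6) = 1² + (-15 + 1)/(-14 + 6) = 1 - 14/(-8) = 1 - ⅛*(-14) = 1 + 7/4 = 11/4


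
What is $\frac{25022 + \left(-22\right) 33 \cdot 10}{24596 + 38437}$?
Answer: $\frac{17762}{63033} \approx 0.28179$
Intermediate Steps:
$\frac{25022 + \left(-22\right) 33 \cdot 10}{24596 + 38437} = \frac{25022 - 7260}{63033} = \left(25022 - 7260\right) \frac{1}{63033} = 17762 \cdot \frac{1}{63033} = \frac{17762}{63033}$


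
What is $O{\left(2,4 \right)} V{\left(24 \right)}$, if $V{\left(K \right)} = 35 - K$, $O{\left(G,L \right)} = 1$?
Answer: $11$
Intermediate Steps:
$O{\left(2,4 \right)} V{\left(24 \right)} = 1 \left(35 - 24\right) = 1 \cdot 11 = 11$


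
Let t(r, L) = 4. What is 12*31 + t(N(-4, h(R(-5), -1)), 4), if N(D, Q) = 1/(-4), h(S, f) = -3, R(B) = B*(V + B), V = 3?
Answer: 376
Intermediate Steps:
R(B) = B*(3 + B)
N(D, Q) = -¼
12*31 + t(N(-4, h(R(-5), -1)), 4) = 12*31 + 4 = 372 + 4 = 376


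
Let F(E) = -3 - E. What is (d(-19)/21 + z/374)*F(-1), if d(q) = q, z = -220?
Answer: 1066/357 ≈ 2.9860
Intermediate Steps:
(d(-19)/21 + z/374)*F(-1) = (-19/21 - 220/374)*(-3 - 1*(-1)) = (-19*1/21 - 220*1/374)*(-3 + 1) = (-19/21 - 10/17)*(-2) = -533/357*(-2) = 1066/357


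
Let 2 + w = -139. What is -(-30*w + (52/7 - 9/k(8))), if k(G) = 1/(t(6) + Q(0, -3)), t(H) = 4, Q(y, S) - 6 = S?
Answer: -29221/7 ≈ -4174.4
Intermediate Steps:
w = -141 (w = -2 - 139 = -141)
Q(y, S) = 6 + S
k(G) = ⅐ (k(G) = 1/(4 + (6 - 3)) = 1/(4 + 3) = 1/7 = ⅐)
-(-30*w + (52/7 - 9/k(8))) = -(-30*(-141) + (52/7 - 9/⅐)) = -(4230 + (52*(⅐) - 9*7)) = -(4230 + (52/7 - 63)) = -(4230 - 389/7) = -1*29221/7 = -29221/7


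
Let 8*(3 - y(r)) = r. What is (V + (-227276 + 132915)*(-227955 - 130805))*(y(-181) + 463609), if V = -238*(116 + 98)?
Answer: 31390754517465489/2 ≈ 1.5695e+16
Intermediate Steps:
y(r) = 3 - r/8
V = -50932 (V = -238*214 = -50932)
(V + (-227276 + 132915)*(-227955 - 130805))*(y(-181) + 463609) = (-50932 + (-227276 + 132915)*(-227955 - 130805))*((3 - ⅛*(-181)) + 463609) = (-50932 - 94361*(-358760))*((3 + 181/8) + 463609) = (-50932 + 33852952360)*(205/8 + 463609) = 33852901428*(3709077/8) = 31390754517465489/2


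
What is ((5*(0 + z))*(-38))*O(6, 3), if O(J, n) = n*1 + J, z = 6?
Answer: -10260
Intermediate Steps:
O(J, n) = J + n (O(J, n) = n + J = J + n)
((5*(0 + z))*(-38))*O(6, 3) = ((5*(0 + 6))*(-38))*(6 + 3) = ((5*6)*(-38))*9 = (30*(-38))*9 = -1140*9 = -10260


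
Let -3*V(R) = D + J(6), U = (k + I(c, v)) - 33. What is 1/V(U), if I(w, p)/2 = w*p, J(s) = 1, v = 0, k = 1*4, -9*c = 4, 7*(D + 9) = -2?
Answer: 21/58 ≈ 0.36207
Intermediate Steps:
D = -65/7 (D = -9 + (⅐)*(-2) = -9 - 2/7 = -65/7 ≈ -9.2857)
c = -4/9 (c = -⅑*4 = -4/9 ≈ -0.44444)
k = 4
I(w, p) = 2*p*w (I(w, p) = 2*(w*p) = 2*(p*w) = 2*p*w)
U = -29 (U = (4 + 2*0*(-4/9)) - 33 = (4 + 0) - 33 = 4 - 33 = -29)
V(R) = 58/21 (V(R) = -(-65/7 + 1)/3 = -⅓*(-58/7) = 58/21)
1/V(U) = 1/(58/21) = 21/58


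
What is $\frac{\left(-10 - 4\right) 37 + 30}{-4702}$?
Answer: $\frac{244}{2351} \approx 0.10379$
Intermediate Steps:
$\frac{\left(-10 - 4\right) 37 + 30}{-4702} = \left(\left(-14\right) 37 + 30\right) \left(- \frac{1}{4702}\right) = \left(-518 + 30\right) \left(- \frac{1}{4702}\right) = \left(-488\right) \left(- \frac{1}{4702}\right) = \frac{244}{2351}$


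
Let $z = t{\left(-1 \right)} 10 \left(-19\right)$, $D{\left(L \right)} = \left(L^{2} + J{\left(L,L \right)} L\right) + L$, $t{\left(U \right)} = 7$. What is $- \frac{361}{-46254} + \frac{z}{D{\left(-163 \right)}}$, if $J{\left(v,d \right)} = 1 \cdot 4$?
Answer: $- \frac{26110313}{595612758} \approx -0.043838$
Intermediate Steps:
$J{\left(v,d \right)} = 4$
$D{\left(L \right)} = L^{2} + 5 L$ ($D{\left(L \right)} = \left(L^{2} + 4 L\right) + L = L^{2} + 5 L$)
$z = -1330$ ($z = 7 \cdot 10 \left(-19\right) = 70 \left(-19\right) = -1330$)
$- \frac{361}{-46254} + \frac{z}{D{\left(-163 \right)}} = - \frac{361}{-46254} - \frac{1330}{\left(-163\right) \left(5 - 163\right)} = \left(-361\right) \left(- \frac{1}{46254}\right) - \frac{1330}{\left(-163\right) \left(-158\right)} = \frac{361}{46254} - \frac{1330}{25754} = \frac{361}{46254} - \frac{665}{12877} = - \frac{26110313}{595612758}$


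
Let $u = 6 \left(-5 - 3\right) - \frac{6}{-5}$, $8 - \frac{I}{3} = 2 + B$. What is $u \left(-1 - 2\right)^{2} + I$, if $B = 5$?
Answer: $- \frac{2091}{5} \approx -418.2$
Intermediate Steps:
$I = 3$ ($I = 24 - 3 \left(2 + 5\right) = 24 - 21 = 3$)
$u = - \frac{234}{5}$ ($u = 6 \left(-8\right) - 6 \left(- \frac{1}{5}\right) = -48 - - \frac{6}{5} = -48 + \frac{6}{5} = - \frac{234}{5} \approx -46.8$)
$u \left(-1 - 2\right)^{2} + I = - \frac{234 \left(-1 - 2\right)^{2}}{5} + 3 = - \frac{234 \left(-3\right)^{2}}{5} + 3 = \left(- \frac{234}{5}\right) 9 + 3 = - \frac{2106}{5} + 3 = - \frac{2091}{5}$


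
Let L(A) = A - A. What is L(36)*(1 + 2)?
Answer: 0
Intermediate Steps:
L(A) = 0
L(36)*(1 + 2) = 0*(1 + 2) = 0*3 = 0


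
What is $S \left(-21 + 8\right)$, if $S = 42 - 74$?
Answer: $416$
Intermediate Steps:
$S = -32$ ($S = 42 - 74 = -32$)
$S \left(-21 + 8\right) = - 32 \left(-21 + 8\right) = \left(-32\right) \left(-13\right) = 416$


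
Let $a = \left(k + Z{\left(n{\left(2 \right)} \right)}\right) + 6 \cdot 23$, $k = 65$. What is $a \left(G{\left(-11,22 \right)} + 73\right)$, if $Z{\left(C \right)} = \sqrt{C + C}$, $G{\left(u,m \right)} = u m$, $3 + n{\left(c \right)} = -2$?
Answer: $-34307 - 169 i \sqrt{10} \approx -34307.0 - 534.42 i$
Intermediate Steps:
$n{\left(c \right)} = -5$ ($n{\left(c \right)} = -3 - 2 = -5$)
$G{\left(u,m \right)} = m u$
$Z{\left(C \right)} = \sqrt{2} \sqrt{C}$ ($Z{\left(C \right)} = \sqrt{2 C} = \sqrt{2} \sqrt{C}$)
$a = 203 + i \sqrt{10}$ ($a = \left(65 + \sqrt{2} \sqrt{-5}\right) + 6 \cdot 23 = \left(65 + \sqrt{2} i \sqrt{5}\right) + 138 = \left(65 + i \sqrt{10}\right) + 138 = 203 + i \sqrt{10} \approx 203.0 + 3.1623 i$)
$a \left(G{\left(-11,22 \right)} + 73\right) = \left(203 + i \sqrt{10}\right) \left(22 \left(-11\right) + 73\right) = \left(203 + i \sqrt{10}\right) \left(-242 + 73\right) = \left(203 + i \sqrt{10}\right) \left(-169\right) = -34307 - 169 i \sqrt{10}$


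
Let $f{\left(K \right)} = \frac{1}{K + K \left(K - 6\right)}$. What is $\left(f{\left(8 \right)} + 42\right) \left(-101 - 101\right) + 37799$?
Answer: $\frac{351679}{12} \approx 29307.0$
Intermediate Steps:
$f{\left(K \right)} = \frac{1}{K + K \left(-6 + K\right)}$
$\left(f{\left(8 \right)} + 42\right) \left(-101 - 101\right) + 37799 = \left(\frac{1}{8 \left(-5 + 8\right)} + 42\right) \left(-101 - 101\right) + 37799 = \left(\frac{1}{8 \cdot 3} + 42\right) \left(-202\right) + 37799 = \left(\frac{1}{8} \cdot \frac{1}{3} + 42\right) \left(-202\right) + 37799 = \left(\frac{1}{24} + 42\right) \left(-202\right) + 37799 = \frac{1009}{24} \left(-202\right) + 37799 = - \frac{101909}{12} + 37799 = \frac{351679}{12}$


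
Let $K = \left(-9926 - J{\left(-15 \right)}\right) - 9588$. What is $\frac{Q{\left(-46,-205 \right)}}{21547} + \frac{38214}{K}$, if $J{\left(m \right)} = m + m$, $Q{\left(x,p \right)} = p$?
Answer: $- \frac{413695639}{209910874} \approx -1.9708$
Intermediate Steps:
$J{\left(m \right)} = 2 m$
$K = -19484$ ($K = \left(-9926 - 2 \left(-15\right)\right) - 9588 = \left(-9926 - -30\right) - 9588 = \left(-9926 + 30\right) - 9588 = -9896 - 9588 = -19484$)
$\frac{Q{\left(-46,-205 \right)}}{21547} + \frac{38214}{K} = - \frac{205}{21547} + \frac{38214}{-19484} = \left(-205\right) \frac{1}{21547} + 38214 \left(- \frac{1}{19484}\right) = - \frac{205}{21547} - \frac{19107}{9742} = - \frac{413695639}{209910874}$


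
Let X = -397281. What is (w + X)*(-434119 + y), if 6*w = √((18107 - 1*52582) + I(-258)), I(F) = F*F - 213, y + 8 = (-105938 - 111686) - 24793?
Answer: 268778076864 - 676544*√7969/3 ≈ 2.6876e+11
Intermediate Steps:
y = -242425 (y = -8 + ((-105938 - 111686) - 24793) = -8 + (-217624 - 24793) = -8 - 242417 = -242425)
I(F) = -213 + F² (I(F) = F² - 213 = -213 + F²)
w = √7969/3 (w = √((18107 - 1*52582) + (-213 + (-258)²))/6 = √((18107 - 52582) + (-213 + 66564))/6 = √(-34475 + 66351)/6 = √31876/6 = (2*√7969)/6 = √7969/3 ≈ 29.756)
(w + X)*(-434119 + y) = (√7969/3 - 397281)*(-434119 - 242425) = (-397281 + √7969/3)*(-676544) = 268778076864 - 676544*√7969/3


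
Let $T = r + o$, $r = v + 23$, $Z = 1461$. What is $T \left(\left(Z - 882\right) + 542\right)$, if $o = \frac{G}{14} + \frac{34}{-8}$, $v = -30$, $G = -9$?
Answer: $- \frac{373293}{28} \approx -13332.0$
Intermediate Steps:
$o = - \frac{137}{28}$ ($o = - \frac{9}{14} + \frac{34}{-8} = \left(-9\right) \frac{1}{14} + 34 \left(- \frac{1}{8}\right) = - \frac{9}{14} - \frac{17}{4} = - \frac{137}{28} \approx -4.8929$)
$r = -7$ ($r = -30 + 23 = -7$)
$T = - \frac{333}{28}$ ($T = -7 - \frac{137}{28} = - \frac{333}{28} \approx -11.893$)
$T \left(\left(Z - 882\right) + 542\right) = - \frac{333 \left(\left(1461 - 882\right) + 542\right)}{28} = - \frac{333 \left(579 + 542\right)}{28} = \left(- \frac{333}{28}\right) 1121 = - \frac{373293}{28}$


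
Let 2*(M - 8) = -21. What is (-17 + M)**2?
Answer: 1521/4 ≈ 380.25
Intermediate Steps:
M = -5/2 (M = 8 + (1/2)*(-21) = 8 - 21/2 = -5/2 ≈ -2.5000)
(-17 + M)**2 = (-17 - 5/2)**2 = (-39/2)**2 = 1521/4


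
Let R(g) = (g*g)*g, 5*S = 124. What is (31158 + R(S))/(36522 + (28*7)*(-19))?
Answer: 2900687/2049875 ≈ 1.4151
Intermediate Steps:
S = 124/5 (S = (⅕)*124 = 124/5 ≈ 24.800)
R(g) = g³ (R(g) = g²*g = g³)
(31158 + R(S))/(36522 + (28*7)*(-19)) = (31158 + (124/5)³)/(36522 + (28*7)*(-19)) = (31158 + 1906624/125)/(36522 + 196*(-19)) = 5801374/(125*(36522 - 3724)) = (5801374/125)/32798 = (5801374/125)*(1/32798) = 2900687/2049875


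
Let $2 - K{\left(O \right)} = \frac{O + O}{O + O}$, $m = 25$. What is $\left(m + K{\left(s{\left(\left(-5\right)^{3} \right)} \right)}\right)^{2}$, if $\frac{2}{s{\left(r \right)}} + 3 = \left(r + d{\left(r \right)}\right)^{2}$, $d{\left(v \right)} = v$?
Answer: $676$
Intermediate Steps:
$s{\left(r \right)} = \frac{2}{-3 + 4 r^{2}}$ ($s{\left(r \right)} = \frac{2}{-3 + \left(r + r\right)^{2}} = \frac{2}{-3 + \left(2 r\right)^{2}} = \frac{2}{-3 + 4 r^{2}}$)
$K{\left(O \right)} = 1$ ($K{\left(O \right)} = 2 - \frac{O + O}{O + O} = 2 - \frac{2 O}{2 O} = 2 - 2 O \frac{1}{2 O} = 2 - 1 = 1$)
$\left(m + K{\left(s{\left(\left(-5\right)^{3} \right)} \right)}\right)^{2} = \left(25 + 1\right)^{2} = 26^{2} = 676$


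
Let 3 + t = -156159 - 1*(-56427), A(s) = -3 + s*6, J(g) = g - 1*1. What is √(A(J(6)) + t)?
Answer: 2*I*√24927 ≈ 315.77*I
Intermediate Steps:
J(g) = -1 + g (J(g) = g - 1 = -1 + g)
A(s) = -3 + 6*s
t = -99735 (t = -3 + (-156159 - 1*(-56427)) = -3 + (-156159 + 56427) = -3 - 99732 = -99735)
√(A(J(6)) + t) = √((-3 + 6*(-1 + 6)) - 99735) = √((-3 + 6*5) - 99735) = √((-3 + 30) - 99735) = √(27 - 99735) = √(-99708) = 2*I*√24927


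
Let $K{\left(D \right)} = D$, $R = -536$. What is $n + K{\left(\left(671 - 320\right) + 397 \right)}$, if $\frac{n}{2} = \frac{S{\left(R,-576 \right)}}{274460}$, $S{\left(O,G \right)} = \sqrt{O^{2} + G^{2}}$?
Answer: $748 + \frac{4 \sqrt{9673}}{68615} \approx 748.01$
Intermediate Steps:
$S{\left(O,G \right)} = \sqrt{G^{2} + O^{2}}$
$n = \frac{4 \sqrt{9673}}{68615}$ ($n = 2 \frac{\sqrt{\left(-576\right)^{2} + \left(-536\right)^{2}}}{274460} = 2 \sqrt{331776 + 287296} \cdot \frac{1}{274460} = 2 \sqrt{619072} \cdot \frac{1}{274460} = 2 \cdot 8 \sqrt{9673} \cdot \frac{1}{274460} = 2 \frac{2 \sqrt{9673}}{68615} = \frac{4 \sqrt{9673}}{68615} \approx 0.0057335$)
$n + K{\left(\left(671 - 320\right) + 397 \right)} = \frac{4 \sqrt{9673}}{68615} + \left(\left(671 - 320\right) + 397\right) = \frac{4 \sqrt{9673}}{68615} + \left(351 + 397\right) = \frac{4 \sqrt{9673}}{68615} + 748 = 748 + \frac{4 \sqrt{9673}}{68615}$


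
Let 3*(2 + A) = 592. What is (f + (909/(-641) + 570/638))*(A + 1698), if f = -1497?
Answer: -579762047440/204479 ≈ -2.8353e+6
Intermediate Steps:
A = 586/3 (A = -2 + (⅓)*592 = -2 + 592/3 = 586/3 ≈ 195.33)
(f + (909/(-641) + 570/638))*(A + 1698) = (-1497 + (909/(-641) + 570/638))*(586/3 + 1698) = (-1497 + (909*(-1/641) + 570*(1/638)))*(5680/3) = (-1497 + (-909/641 + 285/319))*(5680/3) = (-1497 - 107286/204479)*(5680/3) = -306212349/204479*5680/3 = -579762047440/204479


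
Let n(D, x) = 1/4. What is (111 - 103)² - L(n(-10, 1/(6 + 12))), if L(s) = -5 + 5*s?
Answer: 271/4 ≈ 67.750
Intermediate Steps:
n(D, x) = ¼
(111 - 103)² - L(n(-10, 1/(6 + 12))) = (111 - 103)² - (-5 + 5*(¼)) = 8² - (-5 + 5/4) = 64 - 1*(-15/4) = 64 + 15/4 = 271/4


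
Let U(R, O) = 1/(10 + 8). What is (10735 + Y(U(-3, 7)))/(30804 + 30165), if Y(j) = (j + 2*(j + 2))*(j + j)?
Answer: 579715/3292326 ≈ 0.17608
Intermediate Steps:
U(R, O) = 1/18
Y(j) = 2*j*(4 + 3*j) (Y(j) = (j + 2*(2 + j))*(2*j) = (j + (4 + 2*j))*(2*j) = (4 + 3*j)*(2*j) = 2*j*(4 + 3*j))
(10735 + Y(U(-3, 7)))/(30804 + 30165) = (10735 + 2*(1/18)*(4 + 3*(1/18)))/(30804 + 30165) = (10735 + 2*(1/18)*(4 + ⅙))/60969 = (10735 + 2*(1/18)*(25/6))*(1/60969) = (10735 + 25/54)*(1/60969) = (579715/54)*(1/60969) = 579715/3292326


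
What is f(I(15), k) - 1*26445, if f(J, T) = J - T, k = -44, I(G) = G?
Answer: -26386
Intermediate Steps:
f(I(15), k) - 1*26445 = (15 - 1*(-44)) - 1*26445 = (15 + 44) - 26445 = 59 - 26445 = -26386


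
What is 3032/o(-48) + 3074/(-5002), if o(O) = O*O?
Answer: 505223/720288 ≈ 0.70142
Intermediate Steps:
o(O) = O²
3032/o(-48) + 3074/(-5002) = 3032/((-48)²) + 3074/(-5002) = 3032/2304 + 3074*(-1/5002) = 3032*(1/2304) - 1537/2501 = 379/288 - 1537/2501 = 505223/720288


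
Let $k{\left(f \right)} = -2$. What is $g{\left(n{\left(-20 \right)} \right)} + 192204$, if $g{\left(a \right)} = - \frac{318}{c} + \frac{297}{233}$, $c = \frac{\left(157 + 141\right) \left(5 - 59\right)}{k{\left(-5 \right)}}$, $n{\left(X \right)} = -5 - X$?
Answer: $\frac{60055102340}{312453} \approx 1.9221 \cdot 10^{5}$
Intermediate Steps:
$c = 8046$ ($c = \frac{\left(157 + 141\right) \left(5 - 59\right)}{-2} = 298 \left(-54\right) \left(- \frac{1}{2}\right) = \left(-16092\right) \left(- \frac{1}{2}\right) = 8046$)
$g{\left(a \right)} = \frac{385928}{312453}$ ($g{\left(a \right)} = - \frac{318}{8046} + \frac{297}{233} = \left(-318\right) \frac{1}{8046} + 297 \cdot \frac{1}{233} = - \frac{53}{1341} + \frac{297}{233} = \frac{385928}{312453}$)
$g{\left(n{\left(-20 \right)} \right)} + 192204 = \frac{385928}{312453} + 192204 = \frac{60055102340}{312453}$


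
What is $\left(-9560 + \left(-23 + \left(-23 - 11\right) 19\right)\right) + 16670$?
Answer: $6441$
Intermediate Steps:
$\left(-9560 + \left(-23 + \left(-23 - 11\right) 19\right)\right) + 16670 = \left(-9560 - 669\right) + 16670 = -10229 + 16670 = 6441$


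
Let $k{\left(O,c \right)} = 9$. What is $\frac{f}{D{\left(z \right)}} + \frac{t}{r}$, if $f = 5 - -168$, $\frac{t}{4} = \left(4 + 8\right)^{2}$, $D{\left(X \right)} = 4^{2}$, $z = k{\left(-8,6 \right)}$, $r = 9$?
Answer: $\frac{1197}{16} \approx 74.813$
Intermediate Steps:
$z = 9$
$D{\left(X \right)} = 16$
$t = 576$ ($t = 4 \left(4 + 8\right)^{2} = 4 \cdot 12^{2} = 4 \cdot 144 = 576$)
$f = 173$ ($f = 5 + 168 = 173$)
$\frac{f}{D{\left(z \right)}} + \frac{t}{r} = \frac{173}{16} + \frac{576}{9} = 173 \cdot \frac{1}{16} + 576 \cdot \frac{1}{9} = \frac{173}{16} + 64 = \frac{1197}{16}$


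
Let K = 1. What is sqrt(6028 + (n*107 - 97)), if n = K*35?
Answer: 2*sqrt(2419) ≈ 98.367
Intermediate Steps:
n = 35 (n = 1*35 = 35)
sqrt(6028 + (n*107 - 97)) = sqrt(6028 + (35*107 - 97)) = sqrt(6028 + (3745 - 97)) = sqrt(6028 + 3648) = sqrt(9676) = 2*sqrt(2419)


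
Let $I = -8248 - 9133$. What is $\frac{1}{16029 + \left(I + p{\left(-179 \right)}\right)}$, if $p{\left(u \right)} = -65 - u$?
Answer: $- \frac{1}{1238} \approx -0.00080775$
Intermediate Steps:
$I = -17381$ ($I = -8248 - 9133 = -17381$)
$\frac{1}{16029 + \left(I + p{\left(-179 \right)}\right)} = \frac{1}{16029 - 17267} = \frac{1}{-1238} = - \frac{1}{1238}$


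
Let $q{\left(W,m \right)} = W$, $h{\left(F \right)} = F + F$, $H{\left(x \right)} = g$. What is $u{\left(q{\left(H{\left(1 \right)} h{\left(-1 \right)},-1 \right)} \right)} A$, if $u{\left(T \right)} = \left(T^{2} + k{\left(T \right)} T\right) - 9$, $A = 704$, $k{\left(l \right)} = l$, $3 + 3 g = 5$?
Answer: $- \frac{34496}{9} \approx -3832.9$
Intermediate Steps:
$g = \frac{2}{3}$ ($g = -1 + \frac{1}{3} \cdot 5 = -1 + \frac{5}{3} = \frac{2}{3} \approx 0.66667$)
$H{\left(x \right)} = \frac{2}{3}$
$h{\left(F \right)} = 2 F$
$u{\left(T \right)} = -9 + 2 T^{2}$ ($u{\left(T \right)} = \left(T^{2} + T T\right) - 9 = \left(T^{2} + T^{2}\right) - 9 = 2 T^{2} - 9 = -9 + 2 T^{2}$)
$u{\left(q{\left(H{\left(1 \right)} h{\left(-1 \right)},-1 \right)} \right)} A = \left(-9 + 2 \left(\frac{2 \cdot 2 \left(-1\right)}{3}\right)^{2}\right) 704 = \left(-9 + 2 \left(\frac{2}{3} \left(-2\right)\right)^{2}\right) 704 = \left(-9 + 2 \left(- \frac{4}{3}\right)^{2}\right) 704 = \left(-9 + 2 \cdot \frac{16}{9}\right) 704 = \left(-9 + \frac{32}{9}\right) 704 = \left(- \frac{49}{9}\right) 704 = - \frac{34496}{9}$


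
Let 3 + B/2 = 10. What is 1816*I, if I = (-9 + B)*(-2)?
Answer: -18160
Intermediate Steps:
B = 14 (B = -6 + 2*10 = -6 + 20 = 14)
I = -10 (I = (-9 + 14)*(-2) = 5*(-2) = -10)
1816*I = 1816*(-10) = -18160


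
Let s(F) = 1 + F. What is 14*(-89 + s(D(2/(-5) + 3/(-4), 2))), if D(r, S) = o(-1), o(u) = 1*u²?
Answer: -1218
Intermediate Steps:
o(u) = u²
D(r, S) = 1 (D(r, S) = (-1)² = 1)
14*(-89 + s(D(2/(-5) + 3/(-4), 2))) = 14*(-89 + (1 + 1)) = 14*(-89 + 2) = 14*(-87) = -1218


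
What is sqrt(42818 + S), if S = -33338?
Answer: 2*sqrt(2370) ≈ 97.365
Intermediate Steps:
sqrt(42818 + S) = sqrt(42818 - 33338) = sqrt(9480) = 2*sqrt(2370)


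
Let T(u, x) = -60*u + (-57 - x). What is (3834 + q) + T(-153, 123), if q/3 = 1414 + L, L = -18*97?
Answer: 11838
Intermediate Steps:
L = -1746
T(u, x) = -57 - x - 60*u
q = -996 (q = 3*(1414 - 1746) = 3*(-332) = -996)
(3834 + q) + T(-153, 123) = (3834 - 996) + (-57 - 1*123 - 60*(-153)) = 2838 + (-57 - 123 + 9180) = 2838 + 9000 = 11838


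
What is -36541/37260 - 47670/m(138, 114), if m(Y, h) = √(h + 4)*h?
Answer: -36541/37260 - 7945*√118/2242 ≈ -39.475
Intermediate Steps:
m(Y, h) = h*√(4 + h) (m(Y, h) = √(4 + h)*h = h*√(4 + h))
-36541/37260 - 47670/m(138, 114) = -36541/37260 - 47670*1/(114*√(4 + 114)) = -36541*1/37260 - 47670*√118/13452 = -36541/37260 - 7945*√118/2242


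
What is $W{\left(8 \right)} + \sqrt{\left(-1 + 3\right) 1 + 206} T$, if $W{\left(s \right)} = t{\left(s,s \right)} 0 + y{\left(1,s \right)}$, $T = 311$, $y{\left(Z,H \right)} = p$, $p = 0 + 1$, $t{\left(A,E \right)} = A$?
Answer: $1 + 1244 \sqrt{13} \approx 4486.3$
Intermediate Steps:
$p = 1$
$y{\left(Z,H \right)} = 1$
$W{\left(s \right)} = 1$ ($W{\left(s \right)} = s 0 + 1 = 0 + 1 = 1$)
$W{\left(8 \right)} + \sqrt{\left(-1 + 3\right) 1 + 206} T = 1 + \sqrt{\left(-1 + 3\right) 1 + 206} \cdot 311 = 1 + \sqrt{2 \cdot 1 + 206} \cdot 311 = 1 + \sqrt{2 + 206} \cdot 311 = 1 + \sqrt{208} \cdot 311 = 1 + 4 \sqrt{13} \cdot 311 = 1 + 1244 \sqrt{13}$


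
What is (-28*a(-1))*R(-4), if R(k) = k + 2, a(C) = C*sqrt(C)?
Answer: -56*I ≈ -56.0*I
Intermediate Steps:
a(C) = C**(3/2)
R(k) = 2 + k
(-28*a(-1))*R(-4) = (-(-28)*I)*(2 - 4) = -(-28)*I*(-2) = (28*I)*(-2) = -56*I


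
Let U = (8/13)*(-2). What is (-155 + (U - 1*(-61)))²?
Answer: 1532644/169 ≈ 9068.9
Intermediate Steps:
U = -16/13 (U = (8*(1/13))*(-2) = (8/13)*(-2) = -16/13 ≈ -1.2308)
(-155 + (U - 1*(-61)))² = (-155 + (-16/13 - 1*(-61)))² = (-155 + (-16/13 + 61))² = (-155 + 777/13)² = (-1238/13)² = 1532644/169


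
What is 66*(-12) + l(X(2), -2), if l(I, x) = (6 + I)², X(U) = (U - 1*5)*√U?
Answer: -738 - 36*√2 ≈ -788.91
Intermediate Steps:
X(U) = √U*(-5 + U) (X(U) = (U - 5)*√U = (-5 + U)*√U = √U*(-5 + U))
66*(-12) + l(X(2), -2) = 66*(-12) + (6 + √2*(-5 + 2))² = -792 + (6 + √2*(-3))² = -792 + (6 - 3*√2)²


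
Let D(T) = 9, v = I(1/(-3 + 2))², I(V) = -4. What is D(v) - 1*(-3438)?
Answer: 3447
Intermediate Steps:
v = 16 (v = (-4)² = 16)
D(v) - 1*(-3438) = 9 - 1*(-3438) = 9 + 3438 = 3447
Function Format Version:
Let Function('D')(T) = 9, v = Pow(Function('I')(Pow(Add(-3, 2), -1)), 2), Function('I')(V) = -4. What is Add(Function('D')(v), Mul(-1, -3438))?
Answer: 3447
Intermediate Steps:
v = 16 (v = Pow(-4, 2) = 16)
Add(Function('D')(v), Mul(-1, -3438)) = Add(9, Mul(-1, -3438)) = Add(9, 3438) = 3447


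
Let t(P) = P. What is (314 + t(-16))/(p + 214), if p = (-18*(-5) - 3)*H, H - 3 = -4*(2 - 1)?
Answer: 298/127 ≈ 2.3465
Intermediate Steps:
H = -1 (H = 3 - 4*(2 - 1) = 3 - 4*1 = 3 - 4 = -1)
p = -87 (p = (-18*(-5) - 3)*(-1) = (-3*(-30) - 3)*(-1) = (90 - 3)*(-1) = 87*(-1) = -87)
(314 + t(-16))/(p + 214) = (314 - 16)/(-87 + 214) = 298/127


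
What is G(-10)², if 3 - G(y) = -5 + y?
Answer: 324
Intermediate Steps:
G(y) = 8 - y (G(y) = 3 - (-5 + y) = 3 + (5 - y) = 8 - y)
G(-10)² = (8 - 1*(-10))² = (8 + 10)² = 18² = 324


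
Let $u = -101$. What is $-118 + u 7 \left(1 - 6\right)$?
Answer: $3417$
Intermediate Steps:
$-118 + u 7 \left(1 - 6\right) = -118 - 101 \cdot 7 \left(1 - 6\right) = -118 - 101 \cdot 7 \left(-5\right) = -118 - -3535 = -118 + 3535 = 3417$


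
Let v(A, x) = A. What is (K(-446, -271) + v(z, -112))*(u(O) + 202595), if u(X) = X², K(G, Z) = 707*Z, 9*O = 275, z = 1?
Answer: -3158617168720/81 ≈ -3.8995e+10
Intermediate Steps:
O = 275/9 (O = (⅑)*275 = 275/9 ≈ 30.556)
(K(-446, -271) + v(z, -112))*(u(O) + 202595) = (707*(-271) + 1)*((275/9)² + 202595) = (-191597 + 1)*(75625/81 + 202595) = -191596*16485820/81 = -3158617168720/81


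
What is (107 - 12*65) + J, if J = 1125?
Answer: 452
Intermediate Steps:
(107 - 12*65) + J = (107 - 12*65) + 1125 = (107 - 780) + 1125 = -673 + 1125 = 452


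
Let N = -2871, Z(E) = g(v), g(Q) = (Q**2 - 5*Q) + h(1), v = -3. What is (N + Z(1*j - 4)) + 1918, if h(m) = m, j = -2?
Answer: -928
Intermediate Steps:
g(Q) = 1 + Q**2 - 5*Q (g(Q) = (Q**2 - 5*Q) + 1 = 1 + Q**2 - 5*Q)
Z(E) = 25 (Z(E) = 1 + (-3)**2 - 5*(-3) = 1 + 9 + 15 = 25)
(N + Z(1*j - 4)) + 1918 = (-2871 + 25) + 1918 = -2846 + 1918 = -928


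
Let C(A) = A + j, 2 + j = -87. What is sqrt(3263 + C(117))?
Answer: sqrt(3291) ≈ 57.367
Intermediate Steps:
j = -89 (j = -2 - 87 = -89)
C(A) = -89 + A (C(A) = A - 89 = -89 + A)
sqrt(3263 + C(117)) = sqrt(3263 + (-89 + 117)) = sqrt(3263 + 28) = sqrt(3291)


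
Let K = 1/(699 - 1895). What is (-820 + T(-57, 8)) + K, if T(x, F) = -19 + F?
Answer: -993877/1196 ≈ -831.00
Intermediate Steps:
K = -1/1196 (K = 1/(-1196) = -1/1196 ≈ -0.00083612)
(-820 + T(-57, 8)) + K = (-820 + (-19 + 8)) - 1/1196 = (-820 - 11) - 1/1196 = -831 - 1/1196 = -993877/1196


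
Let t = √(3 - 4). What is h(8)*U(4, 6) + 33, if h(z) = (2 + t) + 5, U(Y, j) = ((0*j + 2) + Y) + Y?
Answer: 103 + 10*I ≈ 103.0 + 10.0*I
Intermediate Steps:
t = I (t = √(-1) = I ≈ 1.0*I)
U(Y, j) = 2 + 2*Y (U(Y, j) = ((0 + 2) + Y) + Y = (2 + Y) + Y = 2 + 2*Y)
h(z) = 7 + I (h(z) = (2 + I) + 5 = 7 + I)
h(8)*U(4, 6) + 33 = (7 + I)*(2 + 2*4) + 33 = (7 + I)*(2 + 8) + 33 = (7 + I)*10 + 33 = (70 + 10*I) + 33 = 103 + 10*I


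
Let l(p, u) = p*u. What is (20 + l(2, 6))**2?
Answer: 1024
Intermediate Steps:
(20 + l(2, 6))**2 = (20 + 2*6)**2 = (20 + 12)**2 = 32**2 = 1024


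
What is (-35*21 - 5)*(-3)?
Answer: 2220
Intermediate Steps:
(-35*21 - 5)*(-3) = (-735 - 5)*(-3) = -740*(-3) = 2220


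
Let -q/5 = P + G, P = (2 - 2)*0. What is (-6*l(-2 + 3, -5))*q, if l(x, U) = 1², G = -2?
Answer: -60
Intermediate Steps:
P = 0 (P = 0*0 = 0)
l(x, U) = 1
q = 10 (q = -5*(0 - 2) = -5*(-2) = 10)
(-6*l(-2 + 3, -5))*q = -6*1*10 = -6*10 = -60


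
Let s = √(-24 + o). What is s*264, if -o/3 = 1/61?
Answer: 792*I*√9943/61 ≈ 1294.7*I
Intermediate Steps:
o = -3/61 ≈ -0.049180
s = 3*I*√9943/61 (s = √(-24 - 3/61) = √(-1467/61) = 3*I*√9943/61 ≈ 4.904*I)
s*264 = (3*I*√9943/61)*264 = 792*I*√9943/61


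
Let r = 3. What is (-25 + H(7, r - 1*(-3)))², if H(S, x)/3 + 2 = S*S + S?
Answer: 18769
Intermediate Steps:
H(S, x) = -6 + 3*S + 3*S² (H(S, x) = -6 + 3*(S*S + S) = -6 + 3*(S² + S) = -6 + 3*(S + S²) = -6 + (3*S + 3*S²) = -6 + 3*S + 3*S²)
(-25 + H(7, r - 1*(-3)))² = (-25 + (-6 + 3*7 + 3*7²))² = (-25 + (-6 + 21 + 3*49))² = (-25 + (-6 + 21 + 147))² = (-25 + 162)² = 137² = 18769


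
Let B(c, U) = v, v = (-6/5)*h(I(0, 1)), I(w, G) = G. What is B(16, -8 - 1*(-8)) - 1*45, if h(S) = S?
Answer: -231/5 ≈ -46.200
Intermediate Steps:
v = -6/5 (v = -6/5*1 = -6/5 ≈ -1.2000)
B(c, U) = -6/5
B(16, -8 - 1*(-8)) - 1*45 = -6/5 - 1*45 = -6/5 - 45 = -231/5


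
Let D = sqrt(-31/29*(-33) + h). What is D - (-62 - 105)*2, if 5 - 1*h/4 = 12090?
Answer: 334 + I*sqrt(40624273)/29 ≈ 334.0 + 219.78*I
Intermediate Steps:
h = -48340 (h = 20 - 4*12090 = 20 - 48360 = -48340)
D = I*sqrt(40624273)/29 (D = sqrt(-31/29*(-33) - 48340) = sqrt(1023/29 - 48340) = sqrt(-1400837/29) = I*sqrt(40624273)/29 ≈ 219.78*I)
D - (-62 - 105)*2 = I*sqrt(40624273)/29 - (-62 - 105)*2 = I*sqrt(40624273)/29 - (-167)*2 = I*sqrt(40624273)/29 - 1*(-334) = I*sqrt(40624273)/29 + 334 = 334 + I*sqrt(40624273)/29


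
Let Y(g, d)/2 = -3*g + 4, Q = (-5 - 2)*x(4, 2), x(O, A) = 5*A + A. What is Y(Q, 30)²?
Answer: 262144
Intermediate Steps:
x(O, A) = 6*A
Q = -84 (Q = (-5 - 2)*(6*2) = -7*12 = -84)
Y(g, d) = 8 - 6*g (Y(g, d) = 2*(-3*g + 4) = 2*(4 - 3*g) = 8 - 6*g)
Y(Q, 30)² = (8 - 6*(-84))² = (8 + 504)² = 512² = 262144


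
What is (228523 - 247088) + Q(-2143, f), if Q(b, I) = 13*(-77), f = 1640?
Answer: -19566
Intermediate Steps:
Q(b, I) = -1001
(228523 - 247088) + Q(-2143, f) = (228523 - 247088) - 1001 = -18565 - 1001 = -19566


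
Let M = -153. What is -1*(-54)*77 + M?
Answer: 4005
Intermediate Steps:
-1*(-54)*77 + M = -1*(-54)*77 - 153 = 54*77 - 153 = 4158 - 153 = 4005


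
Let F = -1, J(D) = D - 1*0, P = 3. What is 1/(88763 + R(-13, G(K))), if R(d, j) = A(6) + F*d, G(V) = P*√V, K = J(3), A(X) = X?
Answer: 1/88782 ≈ 1.1264e-5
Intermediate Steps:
J(D) = D (J(D) = D + 0 = D)
K = 3
G(V) = 3*√V
R(d, j) = 6 - d
1/(88763 + R(-13, G(K))) = 1/(88763 + (6 - 1*(-13))) = 1/(88763 + (6 + 13)) = 1/(88763 + 19) = 1/88782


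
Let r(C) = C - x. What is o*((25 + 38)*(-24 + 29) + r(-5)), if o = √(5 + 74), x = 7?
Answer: 303*√79 ≈ 2693.1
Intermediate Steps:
r(C) = -7 + C (r(C) = C - 1*7 = C - 7 = -7 + C)
o = √79 ≈ 8.8882
o*((25 + 38)*(-24 + 29) + r(-5)) = √79*((25 + 38)*(-24 + 29) + (-7 - 5)) = √79*(63*5 - 12) = √79*(315 - 12) = √79*303 = 303*√79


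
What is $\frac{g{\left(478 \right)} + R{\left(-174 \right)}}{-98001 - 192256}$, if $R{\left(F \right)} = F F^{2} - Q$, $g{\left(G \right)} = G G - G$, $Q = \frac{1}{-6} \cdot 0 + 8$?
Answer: $\frac{5040026}{290257} \approx 17.364$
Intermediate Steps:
$Q = 8$ ($Q = \left(- \frac{1}{6}\right) 0 + 8 = 0 + 8 = 8$)
$g{\left(G \right)} = G^{2} - G$
$R{\left(F \right)} = -8 + F^{3}$ ($R{\left(F \right)} = F F^{2} - 8 = F^{3} - 8 = -8 + F^{3}$)
$\frac{g{\left(478 \right)} + R{\left(-174 \right)}}{-98001 - 192256} = \frac{478 \left(-1 + 478\right) + \left(-8 + \left(-174\right)^{3}\right)}{-98001 - 192256} = \frac{478 \cdot 477 - 5268032}{-290257} = \left(228006 - 5268032\right) \left(- \frac{1}{290257}\right) = \left(-5040026\right) \left(- \frac{1}{290257}\right) = \frac{5040026}{290257}$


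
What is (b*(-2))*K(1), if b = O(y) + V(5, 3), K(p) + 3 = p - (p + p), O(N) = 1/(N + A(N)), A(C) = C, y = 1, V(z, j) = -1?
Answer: -4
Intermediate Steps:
O(N) = 1/(2*N) (O(N) = 1/(N + N) = 1/(2*N))
K(p) = -3 - p (K(p) = -3 + (p - (p + p)) = -3 + (p - 2*p) = -3 - p)
b = -½ (b = (½)/1 - 1 = (½)*1 - 1 = ½ - 1 = -½ ≈ -0.50000)
(b*(-2))*K(1) = (-½*(-2))*(-3 - 1*1) = 1*(-3 - 1) = 1*(-4) = -4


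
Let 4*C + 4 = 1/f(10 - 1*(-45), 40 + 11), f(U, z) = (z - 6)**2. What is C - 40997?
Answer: -332083799/8100 ≈ -40998.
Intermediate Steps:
f(U, z) = (-6 + z)**2
C = -8099/8100 (C = -1 + 1/(4*((-6 + (40 + 11))**2)) = -1 + 1/(4*((-6 + 51)**2)) = -1 + 1/(4*(45**2)) = -1 + (1/4)/2025 = -1 + (1/4)*(1/2025) = -1 + 1/8100 = -8099/8100 ≈ -0.99988)
C - 40997 = -8099/8100 - 40997 = -332083799/8100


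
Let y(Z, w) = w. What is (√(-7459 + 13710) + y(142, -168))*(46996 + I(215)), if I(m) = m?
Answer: -7931448 + 47211*√6251 ≈ -4.1988e+6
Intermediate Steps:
(√(-7459 + 13710) + y(142, -168))*(46996 + I(215)) = (√(-7459 + 13710) - 168)*(46996 + 215) = (√6251 - 168)*47211 = (-168 + √6251)*47211 = -7931448 + 47211*√6251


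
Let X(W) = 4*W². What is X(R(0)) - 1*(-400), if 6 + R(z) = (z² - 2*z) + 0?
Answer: 544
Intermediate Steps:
R(z) = -6 + z² - 2*z (R(z) = -6 + ((z² - 2*z) + 0) = -6 + (z² - 2*z) = -6 + z² - 2*z)
X(R(0)) - 1*(-400) = 4*(-6 + 0² - 2*0)² - 1*(-400) = 4*(-6 + 0 + 0)² + 400 = 4*(-6)² + 400 = 4*36 + 400 = 144 + 400 = 544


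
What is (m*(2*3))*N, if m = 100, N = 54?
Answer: 32400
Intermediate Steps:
(m*(2*3))*N = (100*(2*3))*54 = (100*6)*54 = 600*54 = 32400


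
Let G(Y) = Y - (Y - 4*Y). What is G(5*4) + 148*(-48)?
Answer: -7024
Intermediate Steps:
G(Y) = 4*Y (G(Y) = Y - (-3)*Y = Y + 3*Y = 4*Y)
G(5*4) + 148*(-48) = 4*(5*4) + 148*(-48) = 4*20 - 7104 = 80 - 7104 = -7024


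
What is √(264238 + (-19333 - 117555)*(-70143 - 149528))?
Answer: 3*√3341176454 ≈ 1.7341e+5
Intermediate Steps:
√(264238 + (-19333 - 117555)*(-70143 - 149528)) = √(264238 - 136888*(-219671)) = √(264238 + 30070323848) = √30070588086 = 3*√3341176454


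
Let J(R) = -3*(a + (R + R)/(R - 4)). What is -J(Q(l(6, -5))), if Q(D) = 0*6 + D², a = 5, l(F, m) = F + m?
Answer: 13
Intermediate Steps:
Q(D) = D² (Q(D) = 0 + D² = D²)
J(R) = -15 - 6*R/(-4 + R) (J(R) = -3*(5 + (R + R)/(R - 4)) = -3*(5 + (2*R)/(-4 + R)) = -3*(5 + 2*R/(-4 + R)) = -15 - 6*R/(-4 + R))
-J(Q(l(6, -5))) = -3*(20 - 7*(6 - 5)²)/(-4 + (6 - 5)²) = -3*(20 - 7*1²)/(-4 + 1²) = -3*(20 - 7*1)/(-4 + 1) = -3*(20 - 7)/(-3) = -3*(-1)*13/3 = -1*(-13) = 13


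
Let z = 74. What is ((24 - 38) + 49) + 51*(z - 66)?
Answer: 443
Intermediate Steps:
((24 - 38) + 49) + 51*(z - 66) = ((24 - 38) + 49) + 51*(74 - 66) = (-14 + 49) + 51*8 = 35 + 408 = 443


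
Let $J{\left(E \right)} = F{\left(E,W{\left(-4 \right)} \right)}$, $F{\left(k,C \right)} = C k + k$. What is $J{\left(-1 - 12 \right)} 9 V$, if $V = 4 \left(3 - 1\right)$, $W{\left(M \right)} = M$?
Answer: $2808$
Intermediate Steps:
$F{\left(k,C \right)} = k + C k$
$J{\left(E \right)} = - 3 E$ ($J{\left(E \right)} = E \left(1 - 4\right) = E \left(-3\right) = - 3 E$)
$V = 8$ ($V = 4 \cdot 2 = 8$)
$J{\left(-1 - 12 \right)} 9 V = - 3 \left(-1 - 12\right) 9 \cdot 8 = \left(-3\right) \left(-13\right) 9 \cdot 8 = 39 \cdot 9 \cdot 8 = 351 \cdot 8 = 2808$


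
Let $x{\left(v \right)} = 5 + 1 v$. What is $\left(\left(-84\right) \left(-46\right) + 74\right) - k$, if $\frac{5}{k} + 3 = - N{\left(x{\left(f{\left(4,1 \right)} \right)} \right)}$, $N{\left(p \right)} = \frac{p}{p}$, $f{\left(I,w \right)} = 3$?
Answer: $\frac{15757}{4} \approx 3939.3$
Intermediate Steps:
$x{\left(v \right)} = 5 + v$
$N{\left(p \right)} = 1$
$k = - \frac{5}{4}$ ($k = \frac{5}{-3 - 1} = \frac{5}{-4} = 5 \left(- \frac{1}{4}\right) = - \frac{5}{4} \approx -1.25$)
$\left(\left(-84\right) \left(-46\right) + 74\right) - k = \left(\left(-84\right) \left(-46\right) + 74\right) - - \frac{5}{4} = \left(3864 + 74\right) + \frac{5}{4} = 3938 + \frac{5}{4} = \frac{15757}{4}$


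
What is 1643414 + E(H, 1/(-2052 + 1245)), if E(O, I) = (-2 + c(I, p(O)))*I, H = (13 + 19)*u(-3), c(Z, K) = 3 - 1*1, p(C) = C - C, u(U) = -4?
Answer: 1643414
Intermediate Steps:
p(C) = 0
c(Z, K) = 2 (c(Z, K) = 3 - 1 = 2)
H = -128 (H = (13 + 19)*(-4) = 32*(-4) = -128)
E(O, I) = 0 (E(O, I) = (-2 + 2)*I = 0*I = 0)
1643414 + E(H, 1/(-2052 + 1245)) = 1643414 + 0 = 1643414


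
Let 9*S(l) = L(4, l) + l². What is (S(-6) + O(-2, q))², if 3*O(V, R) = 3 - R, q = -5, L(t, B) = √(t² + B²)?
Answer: 3652/81 + 80*√13/27 ≈ 55.770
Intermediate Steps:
L(t, B) = √(B² + t²)
S(l) = l²/9 + √(16 + l²)/9 (S(l) = (√(l² + 4²) + l²)/9 = (√(l² + 16) + l²)/9 = (√(16 + l²) + l²)/9 = (l² + √(16 + l²))/9 = l²/9 + √(16 + l²)/9)
O(V, R) = 1 - R/3 (O(V, R) = (3 - R)/3 = 1 - R/3)
(S(-6) + O(-2, q))² = (((⅑)*(-6)² + √(16 + (-6)²)/9) + (1 - ⅓*(-5)))² = (((⅑)*36 + √(16 + 36)/9) + (1 + 5/3))² = ((4 + √52/9) + 8/3)² = ((4 + (2*√13)/9) + 8/3)² = ((4 + 2*√13/9) + 8/3)² = (20/3 + 2*√13/9)²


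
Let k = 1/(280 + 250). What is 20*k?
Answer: 2/53 ≈ 0.037736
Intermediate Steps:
k = 1/530 ≈ 0.0018868
20*k = 20*(1/530) = 2/53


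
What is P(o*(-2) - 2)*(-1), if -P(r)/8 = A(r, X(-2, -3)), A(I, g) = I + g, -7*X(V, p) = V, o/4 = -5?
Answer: 2144/7 ≈ 306.29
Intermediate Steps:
o = -20 (o = 4*(-5) = -20)
X(V, p) = -V/7
P(r) = -16/7 - 8*r (P(r) = -8*(r - 1/7*(-2)) = -8*(r + 2/7) = -8*(2/7 + r) = -16/7 - 8*r)
P(o*(-2) - 2)*(-1) = (-16/7 - 8*(-20*(-2) - 2))*(-1) = (-16/7 - 8*(40 - 2))*(-1) = (-16/7 - 8*38)*(-1) = (-16/7 - 304)*(-1) = -2144/7*(-1) = 2144/7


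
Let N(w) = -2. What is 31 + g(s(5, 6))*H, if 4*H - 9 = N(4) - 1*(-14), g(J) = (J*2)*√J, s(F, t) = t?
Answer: 31 + 63*√6 ≈ 185.32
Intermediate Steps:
g(J) = 2*J^(3/2) (g(J) = (2*J)*√J = 2*J^(3/2))
H = 21/4 (H = 9/4 + (-2 - 1*(-14))/4 = 9/4 + (-2 + 14)/4 = 9/4 + (¼)*12 = 9/4 + 3 = 21/4 ≈ 5.2500)
31 + g(s(5, 6))*H = 31 + (2*6^(3/2))*(21/4) = 31 + (2*(6*√6))*(21/4) = 31 + (12*√6)*(21/4) = 31 + 63*√6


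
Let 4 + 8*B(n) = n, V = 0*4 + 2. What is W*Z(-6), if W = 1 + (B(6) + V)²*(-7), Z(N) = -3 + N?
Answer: 4959/16 ≈ 309.94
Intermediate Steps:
V = 2 (V = 0 + 2 = 2)
B(n) = -½ + n/8
W = -551/16 (W = 1 + ((-½ + (⅛)*6) + 2)²*(-7) = 1 + ((-½ + ¾) + 2)²*(-7) = 1 + (¼ + 2)²*(-7) = 1 + (9/4)²*(-7) = 1 + (81/16)*(-7) = 1 - 567/16 = -551/16 ≈ -34.438)
W*Z(-6) = -551*(-3 - 6)/16 = -551/16*(-9) = 4959/16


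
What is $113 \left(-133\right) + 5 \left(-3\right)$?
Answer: $-15044$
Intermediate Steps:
$113 \left(-133\right) + 5 \left(-3\right) = -15029 - 15 = -15044$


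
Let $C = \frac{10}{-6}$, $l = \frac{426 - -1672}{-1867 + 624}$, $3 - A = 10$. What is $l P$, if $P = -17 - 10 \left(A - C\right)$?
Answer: $- \frac{228682}{3729} \approx -61.325$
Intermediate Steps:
$A = -7$ ($A = 3 - 10 = -7$)
$l = - \frac{2098}{1243}$ ($l = \frac{426 + 1672}{-1243} = 2098 \left(- \frac{1}{1243}\right) = - \frac{2098}{1243} \approx -1.6879$)
$C = - \frac{5}{3}$ ($C = 10 \left(- \frac{1}{6}\right) = - \frac{5}{3} \approx -1.6667$)
$P = \frac{109}{3}$ ($P = -17 - 10 \left(-7 - - \frac{5}{3}\right) = -17 - 10 \left(-7 + \frac{5}{3}\right) = -17 - - \frac{160}{3} = -17 + \frac{160}{3} = \frac{109}{3} \approx 36.333$)
$l P = \left(- \frac{2098}{1243}\right) \frac{109}{3} = - \frac{228682}{3729}$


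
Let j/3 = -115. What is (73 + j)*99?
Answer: -26928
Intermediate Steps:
j = -345 (j = 3*(-115) = -345)
(73 + j)*99 = (73 - 345)*99 = -272*99 = -26928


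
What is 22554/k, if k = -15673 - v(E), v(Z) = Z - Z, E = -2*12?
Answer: -3222/2239 ≈ -1.4390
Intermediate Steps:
E = -24
v(Z) = 0
k = -15673 (k = -15673 - 1*0 = -15673 + 0 = -15673)
22554/k = 22554/(-15673) = 22554*(-1/15673) = -3222/2239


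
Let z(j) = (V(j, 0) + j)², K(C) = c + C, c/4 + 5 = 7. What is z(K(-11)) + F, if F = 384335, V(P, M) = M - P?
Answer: 384335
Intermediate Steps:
c = 8 (c = -20 + 4*7 = -20 + 28 = 8)
K(C) = 8 + C
z(j) = 0 (z(j) = ((0 - j) + j)² = (-j + j)² = 0² = 0)
z(K(-11)) + F = 0 + 384335 = 384335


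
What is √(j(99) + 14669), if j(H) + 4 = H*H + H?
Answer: 17*√85 ≈ 156.73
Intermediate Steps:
j(H) = -4 + H + H² (j(H) = -4 + (H*H + H) = -4 + (H² + H) = -4 + (H + H²) = -4 + H + H²)
√(j(99) + 14669) = √((-4 + 99 + 99²) + 14669) = √((-4 + 99 + 9801) + 14669) = √(9896 + 14669) = √24565 = 17*√85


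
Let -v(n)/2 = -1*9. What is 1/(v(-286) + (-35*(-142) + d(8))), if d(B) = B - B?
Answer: 1/4988 ≈ 0.00020048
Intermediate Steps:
v(n) = 18 (v(n) = -(-2)*9 = -2*(-9) = 18)
d(B) = 0
1/(v(-286) + (-35*(-142) + d(8))) = 1/(18 + (-35*(-142) + 0)) = 1/(18 + (4970 + 0)) = 1/(18 + 4970) = 1/4988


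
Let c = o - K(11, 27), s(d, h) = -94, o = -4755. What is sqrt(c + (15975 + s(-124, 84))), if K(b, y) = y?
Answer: sqrt(11099) ≈ 105.35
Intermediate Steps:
c = -4782 (c = -4755 - 1*27 = -4755 - 27 = -4782)
sqrt(c + (15975 + s(-124, 84))) = sqrt(-4782 + (15975 - 94)) = sqrt(-4782 + 15881) = sqrt(11099)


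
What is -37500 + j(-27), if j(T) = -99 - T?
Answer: -37572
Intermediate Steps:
-37500 + j(-27) = -37500 + (-99 - 1*(-27)) = -37500 + (-99 + 27) = -37500 - 72 = -37572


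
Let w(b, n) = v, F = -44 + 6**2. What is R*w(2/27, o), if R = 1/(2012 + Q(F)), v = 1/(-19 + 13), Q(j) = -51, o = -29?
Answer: -1/11766 ≈ -8.4991e-5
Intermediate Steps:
F = -8 (F = -44 + 36 = -8)
v = -1/6 (v = 1/(-6) = -1/6 ≈ -0.16667)
w(b, n) = -1/6
R = 1/1961 (R = 1/(2012 - 51) = 1/1961 ≈ 0.00050994)
R*w(2/27, o) = (1/1961)*(-1/6) = -1/11766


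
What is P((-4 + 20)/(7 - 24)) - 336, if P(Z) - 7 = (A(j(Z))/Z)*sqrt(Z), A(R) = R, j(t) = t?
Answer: -329 + 4*I*sqrt(17)/17 ≈ -329.0 + 0.97014*I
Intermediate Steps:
P(Z) = 7 + sqrt(Z) (P(Z) = 7 + (Z/Z)*sqrt(Z) = 7 + 1*sqrt(Z) = 7 + sqrt(Z))
P((-4 + 20)/(7 - 24)) - 336 = (7 + sqrt((-4 + 20)/(7 - 24))) - 336 = (7 + sqrt(16/(-17))) - 336 = (7 + sqrt(16*(-1/17))) - 336 = (7 + sqrt(-16/17)) - 336 = (7 + 4*I*sqrt(17)/17) - 336 = -329 + 4*I*sqrt(17)/17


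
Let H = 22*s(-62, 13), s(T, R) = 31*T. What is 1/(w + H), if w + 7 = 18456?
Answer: -1/23835 ≈ -4.1955e-5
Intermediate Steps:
w = 18449 (w = -7 + 18456 = 18449)
H = -42284 (H = 22*(31*(-62)) = 22*(-1922) = -42284)
1/(w + H) = 1/(18449 - 42284) = 1/(-23835) = -1/23835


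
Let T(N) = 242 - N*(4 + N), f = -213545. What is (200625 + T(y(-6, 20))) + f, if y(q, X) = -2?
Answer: -12674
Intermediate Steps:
T(N) = 242 - N*(4 + N)
(200625 + T(y(-6, 20))) + f = (200625 + (242 - 1*(-2)² - 4*(-2))) - 213545 = (200625 + (242 - 1*4 + 8)) - 213545 = (200625 + (242 - 4 + 8)) - 213545 = (200625 + 246) - 213545 = 200871 - 213545 = -12674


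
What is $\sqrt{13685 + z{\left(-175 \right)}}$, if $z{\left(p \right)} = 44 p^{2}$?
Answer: $\sqrt{1361185} \approx 1166.7$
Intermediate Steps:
$\sqrt{13685 + z{\left(-175 \right)}} = \sqrt{13685 + 44 \left(-175\right)^{2}} = \sqrt{13685 + 44 \cdot 30625} = \sqrt{13685 + 1347500} = \sqrt{1361185}$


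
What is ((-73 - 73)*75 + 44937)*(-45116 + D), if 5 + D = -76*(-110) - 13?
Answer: -1249837938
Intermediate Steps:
D = 8342 (D = -5 + (-76*(-110) - 13) = -5 + (8360 - 13) = -5 + 8347 = 8342)
((-73 - 73)*75 + 44937)*(-45116 + D) = ((-73 - 73)*75 + 44937)*(-45116 + 8342) = (-146*75 + 44937)*(-36774) = (-10950 + 44937)*(-36774) = 33987*(-36774) = -1249837938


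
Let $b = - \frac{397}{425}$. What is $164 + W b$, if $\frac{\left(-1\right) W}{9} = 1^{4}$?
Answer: $\frac{73273}{425} \approx 172.41$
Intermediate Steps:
$W = -9$ ($W = - 9 \cdot 1^{4} = \left(-9\right) 1 = -9$)
$b = - \frac{397}{425}$ ($b = \left(-397\right) \frac{1}{425} = - \frac{397}{425} \approx -0.93412$)
$164 + W b = 164 - - \frac{3573}{425} = 164 + \frac{3573}{425} = \frac{73273}{425}$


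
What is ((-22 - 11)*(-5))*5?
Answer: 825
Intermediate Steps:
((-22 - 11)*(-5))*5 = -33*(-5)*5 = 165*5 = 825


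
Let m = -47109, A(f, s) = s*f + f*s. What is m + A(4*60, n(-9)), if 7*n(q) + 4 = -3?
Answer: -47589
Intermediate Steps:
n(q) = -1 (n(q) = -4/7 + (⅐)*(-3) = -4/7 - 3/7 = -1)
A(f, s) = 2*f*s (A(f, s) = f*s + f*s = 2*f*s)
m + A(4*60, n(-9)) = -47109 + 2*(4*60)*(-1) = -47109 + 2*240*(-1) = -47109 - 480 = -47589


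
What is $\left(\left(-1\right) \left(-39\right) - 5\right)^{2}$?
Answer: $1156$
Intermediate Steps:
$\left(\left(-1\right) \left(-39\right) - 5\right)^{2} = \left(39 - 5\right)^{2} = 34^{2} = 1156$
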